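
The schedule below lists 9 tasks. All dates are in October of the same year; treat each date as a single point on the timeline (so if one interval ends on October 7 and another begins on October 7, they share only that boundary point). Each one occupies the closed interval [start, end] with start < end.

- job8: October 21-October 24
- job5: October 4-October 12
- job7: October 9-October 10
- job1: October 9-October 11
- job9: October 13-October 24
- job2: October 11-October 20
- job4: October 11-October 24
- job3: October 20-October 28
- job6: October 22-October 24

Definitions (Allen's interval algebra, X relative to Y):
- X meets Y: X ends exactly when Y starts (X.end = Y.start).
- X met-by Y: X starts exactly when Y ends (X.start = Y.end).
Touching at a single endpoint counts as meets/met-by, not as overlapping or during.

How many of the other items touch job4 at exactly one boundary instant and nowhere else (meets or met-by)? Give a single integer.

1

Target job4 = [October 11, October 24].
job1 [October 9, October 11] → meets → counts.
job2 [October 11, October 20] → starts → no.
job3 [October 20, October 28] → overlapped-by → no.
job5 [October 4, October 12] → overlaps → no.
job6 [October 22, October 24] → finishes → no.
job7 [October 9, October 10] → before → no.
job8 [October 21, October 24] → finishes → no.
job9 [October 13, October 24] → finishes → no.
Total: 1.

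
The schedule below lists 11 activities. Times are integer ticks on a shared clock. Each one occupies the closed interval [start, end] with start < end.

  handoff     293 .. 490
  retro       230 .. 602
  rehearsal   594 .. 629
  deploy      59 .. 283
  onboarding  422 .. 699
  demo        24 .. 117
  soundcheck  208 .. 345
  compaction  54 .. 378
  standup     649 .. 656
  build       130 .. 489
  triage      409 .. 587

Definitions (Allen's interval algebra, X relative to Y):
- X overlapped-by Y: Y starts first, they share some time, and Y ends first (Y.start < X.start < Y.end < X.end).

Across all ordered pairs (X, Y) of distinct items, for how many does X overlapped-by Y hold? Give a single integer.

Checking all 110 ordered pairs for relation 'overlapped-by'; matching pairs in alphabetical order:
(build, compaction): build overlapped-by compaction ✓
(build, deploy): build overlapped-by deploy ✓
(compaction, demo): compaction overlapped-by demo ✓
(deploy, demo): deploy overlapped-by demo ✓
(handoff, build): handoff overlapped-by build ✓
(handoff, compaction): handoff overlapped-by compaction ✓
(handoff, soundcheck): handoff overlapped-by soundcheck ✓
(onboarding, build): onboarding overlapped-by build ✓
(onboarding, handoff): onboarding overlapped-by handoff ✓
(onboarding, retro): onboarding overlapped-by retro ✓
(onboarding, triage): onboarding overlapped-by triage ✓
(rehearsal, retro): rehearsal overlapped-by retro ✓
(retro, build): retro overlapped-by build ✓
(retro, compaction): retro overlapped-by compaction ✓
(retro, deploy): retro overlapped-by deploy ✓
(retro, soundcheck): retro overlapped-by soundcheck ✓
(soundcheck, deploy): soundcheck overlapped-by deploy ✓
(triage, build): triage overlapped-by build ✓
(triage, handoff): triage overlapped-by handoff ✓
Count: 19.

19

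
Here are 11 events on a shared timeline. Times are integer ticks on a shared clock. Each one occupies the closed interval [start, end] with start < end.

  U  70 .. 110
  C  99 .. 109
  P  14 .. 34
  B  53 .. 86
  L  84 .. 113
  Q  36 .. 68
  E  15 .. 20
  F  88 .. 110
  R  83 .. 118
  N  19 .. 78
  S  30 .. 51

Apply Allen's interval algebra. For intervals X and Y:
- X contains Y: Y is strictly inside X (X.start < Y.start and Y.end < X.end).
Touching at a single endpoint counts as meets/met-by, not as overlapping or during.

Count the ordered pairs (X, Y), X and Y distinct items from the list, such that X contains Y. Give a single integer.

Checking all 110 ordered pairs for relation 'contains'; matching pairs in alphabetical order:
(F, C): F contains C ✓
(L, C): L contains C ✓
(L, F): L contains F ✓
(N, Q): N contains Q ✓
(N, S): N contains S ✓
(P, E): P contains E ✓
(R, C): R contains C ✓
(R, F): R contains F ✓
(R, L): R contains L ✓
(U, C): U contains C ✓
Count: 10.

10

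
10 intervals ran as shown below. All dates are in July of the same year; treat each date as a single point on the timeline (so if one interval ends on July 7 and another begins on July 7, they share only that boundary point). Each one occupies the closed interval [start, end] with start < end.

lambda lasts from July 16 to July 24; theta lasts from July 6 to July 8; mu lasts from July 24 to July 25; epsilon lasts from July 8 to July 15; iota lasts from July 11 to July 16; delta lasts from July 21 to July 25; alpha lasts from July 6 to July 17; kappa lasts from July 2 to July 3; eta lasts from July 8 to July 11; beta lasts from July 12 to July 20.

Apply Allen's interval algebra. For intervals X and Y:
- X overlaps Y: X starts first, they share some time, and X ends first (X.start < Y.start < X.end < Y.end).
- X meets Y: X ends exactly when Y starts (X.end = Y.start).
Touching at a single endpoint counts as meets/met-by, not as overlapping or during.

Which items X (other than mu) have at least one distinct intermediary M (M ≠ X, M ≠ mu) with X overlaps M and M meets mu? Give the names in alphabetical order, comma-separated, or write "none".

alpha, beta

Target mu = [July 24, July 25].
Intermediaries M with M meets mu: lambda.
Via lambda — items with X overlaps lambda: alpha, beta.
Union: alpha, beta.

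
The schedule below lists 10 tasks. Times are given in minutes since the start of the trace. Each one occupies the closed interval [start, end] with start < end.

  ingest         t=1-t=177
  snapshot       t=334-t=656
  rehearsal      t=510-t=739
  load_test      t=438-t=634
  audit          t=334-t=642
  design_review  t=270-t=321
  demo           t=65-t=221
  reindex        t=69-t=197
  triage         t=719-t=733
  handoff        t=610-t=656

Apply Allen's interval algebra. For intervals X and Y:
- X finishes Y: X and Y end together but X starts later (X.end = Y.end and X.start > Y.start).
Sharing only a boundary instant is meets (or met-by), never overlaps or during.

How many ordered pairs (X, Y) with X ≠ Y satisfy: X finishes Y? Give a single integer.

1

Checking all 90 ordered pairs for relation 'finishes'; matching pairs in alphabetical order:
(handoff, snapshot): handoff finishes snapshot ✓
Count: 1.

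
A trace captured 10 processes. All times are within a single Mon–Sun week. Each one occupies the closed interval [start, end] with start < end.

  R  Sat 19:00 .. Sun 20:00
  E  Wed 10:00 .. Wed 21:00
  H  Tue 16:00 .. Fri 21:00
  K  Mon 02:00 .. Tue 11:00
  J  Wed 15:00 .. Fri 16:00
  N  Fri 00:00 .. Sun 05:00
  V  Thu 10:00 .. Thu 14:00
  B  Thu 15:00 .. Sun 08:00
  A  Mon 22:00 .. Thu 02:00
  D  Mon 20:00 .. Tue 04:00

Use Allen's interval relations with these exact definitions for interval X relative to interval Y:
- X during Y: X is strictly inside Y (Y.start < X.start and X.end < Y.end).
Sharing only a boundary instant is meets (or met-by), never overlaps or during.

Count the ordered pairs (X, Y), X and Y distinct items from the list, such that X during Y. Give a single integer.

7

Checking all 90 ordered pairs for relation 'during'; matching pairs in alphabetical order:
(D, K): D during K ✓
(E, A): E during A ✓
(E, H): E during H ✓
(J, H): J during H ✓
(N, B): N during B ✓
(V, H): V during H ✓
(V, J): V during J ✓
Count: 7.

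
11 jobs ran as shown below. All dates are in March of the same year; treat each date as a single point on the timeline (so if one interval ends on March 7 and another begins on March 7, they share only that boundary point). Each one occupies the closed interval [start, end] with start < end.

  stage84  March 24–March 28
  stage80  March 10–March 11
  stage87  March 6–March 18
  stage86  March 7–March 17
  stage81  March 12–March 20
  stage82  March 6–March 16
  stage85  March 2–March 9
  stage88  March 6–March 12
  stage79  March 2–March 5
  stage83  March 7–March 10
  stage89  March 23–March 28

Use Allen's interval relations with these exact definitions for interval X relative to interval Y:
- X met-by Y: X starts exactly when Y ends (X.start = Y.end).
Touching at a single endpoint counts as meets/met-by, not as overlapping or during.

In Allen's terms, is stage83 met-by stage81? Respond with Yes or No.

stage83 = [March 7, March 10], stage81 = [March 12, March 20].
Actual relation of stage83 to stage81: before.
Asked whether 'met-by' holds → No.

No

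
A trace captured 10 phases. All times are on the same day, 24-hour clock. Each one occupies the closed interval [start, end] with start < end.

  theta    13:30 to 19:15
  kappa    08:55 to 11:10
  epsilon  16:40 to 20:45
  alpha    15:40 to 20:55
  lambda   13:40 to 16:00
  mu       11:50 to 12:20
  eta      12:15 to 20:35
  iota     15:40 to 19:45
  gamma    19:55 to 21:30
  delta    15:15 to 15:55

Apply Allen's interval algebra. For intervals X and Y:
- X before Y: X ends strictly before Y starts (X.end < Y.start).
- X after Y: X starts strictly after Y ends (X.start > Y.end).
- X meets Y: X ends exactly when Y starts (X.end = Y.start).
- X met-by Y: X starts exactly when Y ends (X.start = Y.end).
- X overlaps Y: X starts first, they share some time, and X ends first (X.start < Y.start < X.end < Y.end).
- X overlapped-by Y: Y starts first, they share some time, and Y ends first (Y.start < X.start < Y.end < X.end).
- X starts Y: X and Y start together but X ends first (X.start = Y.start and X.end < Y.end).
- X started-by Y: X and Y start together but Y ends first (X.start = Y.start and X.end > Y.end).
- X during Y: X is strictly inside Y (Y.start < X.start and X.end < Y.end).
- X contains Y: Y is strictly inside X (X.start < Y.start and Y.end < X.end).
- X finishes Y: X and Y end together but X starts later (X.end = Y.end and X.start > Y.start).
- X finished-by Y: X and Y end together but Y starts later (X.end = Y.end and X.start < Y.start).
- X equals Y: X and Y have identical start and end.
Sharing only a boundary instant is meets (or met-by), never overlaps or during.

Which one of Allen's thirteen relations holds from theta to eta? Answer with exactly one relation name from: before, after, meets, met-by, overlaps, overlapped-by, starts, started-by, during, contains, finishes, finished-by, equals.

during

theta = [13:30, 19:15]; eta = [12:15, 20:35].
Compare endpoints: theta.start > eta.start, theta.start < eta.end, theta.end > eta.start, theta.end < eta.end.
That pattern is 'during'.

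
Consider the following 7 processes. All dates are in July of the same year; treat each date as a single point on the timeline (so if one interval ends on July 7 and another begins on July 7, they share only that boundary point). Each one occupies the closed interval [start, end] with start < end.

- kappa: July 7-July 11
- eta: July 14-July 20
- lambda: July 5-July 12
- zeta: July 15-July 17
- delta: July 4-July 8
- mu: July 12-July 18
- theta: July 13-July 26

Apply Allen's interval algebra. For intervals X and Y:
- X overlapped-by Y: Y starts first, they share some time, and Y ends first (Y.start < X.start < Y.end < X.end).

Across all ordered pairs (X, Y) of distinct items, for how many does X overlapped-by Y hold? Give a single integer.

Checking all 42 ordered pairs for relation 'overlapped-by'; matching pairs in alphabetical order:
(eta, mu): eta overlapped-by mu ✓
(kappa, delta): kappa overlapped-by delta ✓
(lambda, delta): lambda overlapped-by delta ✓
(theta, mu): theta overlapped-by mu ✓
Count: 4.

4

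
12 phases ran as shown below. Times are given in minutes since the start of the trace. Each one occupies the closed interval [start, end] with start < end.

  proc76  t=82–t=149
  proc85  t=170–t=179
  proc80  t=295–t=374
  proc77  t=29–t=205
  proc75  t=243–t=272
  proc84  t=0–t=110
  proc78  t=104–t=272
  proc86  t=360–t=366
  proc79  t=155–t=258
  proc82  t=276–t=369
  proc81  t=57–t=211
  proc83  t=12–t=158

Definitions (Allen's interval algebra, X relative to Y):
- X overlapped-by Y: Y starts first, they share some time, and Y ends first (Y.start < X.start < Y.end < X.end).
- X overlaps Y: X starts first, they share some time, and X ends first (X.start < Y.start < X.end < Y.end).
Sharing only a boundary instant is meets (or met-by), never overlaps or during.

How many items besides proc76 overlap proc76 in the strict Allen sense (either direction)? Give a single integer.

2

Target proc76 = [t=82, t=149].
proc75 [t=243, t=272] → after → no.
proc77 [t=29, t=205] → contains → no.
proc78 [t=104, t=272] → overlapped-by → counts.
proc79 [t=155, t=258] → after → no.
proc80 [t=295, t=374] → after → no.
proc81 [t=57, t=211] → contains → no.
proc82 [t=276, t=369] → after → no.
proc83 [t=12, t=158] → contains → no.
proc84 [t=0, t=110] → overlaps → counts.
proc85 [t=170, t=179] → after → no.
proc86 [t=360, t=366] → after → no.
Total: 2.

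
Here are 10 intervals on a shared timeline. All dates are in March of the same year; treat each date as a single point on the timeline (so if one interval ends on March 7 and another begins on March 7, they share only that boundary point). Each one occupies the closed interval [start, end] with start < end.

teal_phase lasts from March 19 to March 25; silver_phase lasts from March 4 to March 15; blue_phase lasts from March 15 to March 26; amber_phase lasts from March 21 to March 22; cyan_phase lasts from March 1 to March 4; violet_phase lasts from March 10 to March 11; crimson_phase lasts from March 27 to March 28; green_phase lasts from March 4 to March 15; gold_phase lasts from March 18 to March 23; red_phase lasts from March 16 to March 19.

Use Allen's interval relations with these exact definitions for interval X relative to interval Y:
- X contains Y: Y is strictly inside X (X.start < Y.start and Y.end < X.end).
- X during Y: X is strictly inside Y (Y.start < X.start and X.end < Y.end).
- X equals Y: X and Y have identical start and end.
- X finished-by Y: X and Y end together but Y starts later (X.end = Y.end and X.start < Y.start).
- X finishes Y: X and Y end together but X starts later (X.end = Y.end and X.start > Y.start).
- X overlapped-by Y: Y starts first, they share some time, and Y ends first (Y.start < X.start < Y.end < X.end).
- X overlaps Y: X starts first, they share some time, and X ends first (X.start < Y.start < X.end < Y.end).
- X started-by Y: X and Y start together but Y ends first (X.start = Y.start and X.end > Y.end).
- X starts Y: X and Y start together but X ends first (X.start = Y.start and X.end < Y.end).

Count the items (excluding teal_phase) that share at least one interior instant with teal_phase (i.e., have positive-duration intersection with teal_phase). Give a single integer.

3

Target teal_phase = [March 19, March 25].
amber_phase [March 21, March 22] → during → counts.
blue_phase [March 15, March 26] → contains → counts.
crimson_phase [March 27, March 28] → after → no.
cyan_phase [March 1, March 4] → before → no.
gold_phase [March 18, March 23] → overlaps → counts.
green_phase [March 4, March 15] → before → no.
red_phase [March 16, March 19] → meets → no.
silver_phase [March 4, March 15] → before → no.
violet_phase [March 10, March 11] → before → no.
Total: 3.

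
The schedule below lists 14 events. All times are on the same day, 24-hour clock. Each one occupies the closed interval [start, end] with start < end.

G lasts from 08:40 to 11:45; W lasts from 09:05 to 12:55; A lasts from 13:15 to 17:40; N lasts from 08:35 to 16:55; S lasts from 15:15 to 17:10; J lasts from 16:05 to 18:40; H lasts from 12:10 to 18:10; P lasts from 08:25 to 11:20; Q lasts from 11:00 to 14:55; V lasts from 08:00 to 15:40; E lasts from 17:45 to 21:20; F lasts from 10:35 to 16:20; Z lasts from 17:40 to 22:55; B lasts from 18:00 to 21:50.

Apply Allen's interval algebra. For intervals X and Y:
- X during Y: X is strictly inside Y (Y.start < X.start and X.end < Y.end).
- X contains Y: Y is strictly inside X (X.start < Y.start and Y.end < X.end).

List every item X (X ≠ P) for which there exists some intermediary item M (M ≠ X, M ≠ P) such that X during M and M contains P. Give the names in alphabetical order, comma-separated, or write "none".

G, Q, W

Target P = [08:25, 11:20].
Intermediaries M with M contains P: V.
Via V — items with X during V: G, Q, W.
Union: G, Q, W.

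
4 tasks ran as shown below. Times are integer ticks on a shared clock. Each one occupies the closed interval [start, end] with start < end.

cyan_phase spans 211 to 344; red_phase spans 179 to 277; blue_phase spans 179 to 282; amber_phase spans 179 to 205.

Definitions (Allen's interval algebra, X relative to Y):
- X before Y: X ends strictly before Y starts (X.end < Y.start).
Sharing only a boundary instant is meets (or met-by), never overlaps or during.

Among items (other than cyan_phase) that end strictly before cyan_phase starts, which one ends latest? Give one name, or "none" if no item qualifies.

amber_phase

Target cyan_phase = [211, 344].
amber_phase [179, 205] → before → candidate.
blue_phase [179, 282] → overlaps → excluded.
red_phase [179, 277] → overlaps → excluded.
Among candidates, latest end is 205 → amber_phase.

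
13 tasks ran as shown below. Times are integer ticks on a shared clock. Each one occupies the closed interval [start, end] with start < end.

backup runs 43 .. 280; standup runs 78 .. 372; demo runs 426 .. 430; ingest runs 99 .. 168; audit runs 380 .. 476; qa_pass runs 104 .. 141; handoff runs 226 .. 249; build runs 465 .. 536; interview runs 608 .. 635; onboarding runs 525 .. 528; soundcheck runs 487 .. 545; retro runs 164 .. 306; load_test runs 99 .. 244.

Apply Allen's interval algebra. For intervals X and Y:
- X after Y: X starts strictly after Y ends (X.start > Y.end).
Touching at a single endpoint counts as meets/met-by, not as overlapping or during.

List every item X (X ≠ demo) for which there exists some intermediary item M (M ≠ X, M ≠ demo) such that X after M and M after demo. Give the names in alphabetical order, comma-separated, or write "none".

interview

Target demo = [426, 430].
Intermediaries M with M after demo: build, interview, onboarding, soundcheck.
Via build — items with X after build: interview.
Via interview — items with X after interview: none.
Via onboarding — items with X after onboarding: interview.
Via soundcheck — items with X after soundcheck: interview.
Union: interview.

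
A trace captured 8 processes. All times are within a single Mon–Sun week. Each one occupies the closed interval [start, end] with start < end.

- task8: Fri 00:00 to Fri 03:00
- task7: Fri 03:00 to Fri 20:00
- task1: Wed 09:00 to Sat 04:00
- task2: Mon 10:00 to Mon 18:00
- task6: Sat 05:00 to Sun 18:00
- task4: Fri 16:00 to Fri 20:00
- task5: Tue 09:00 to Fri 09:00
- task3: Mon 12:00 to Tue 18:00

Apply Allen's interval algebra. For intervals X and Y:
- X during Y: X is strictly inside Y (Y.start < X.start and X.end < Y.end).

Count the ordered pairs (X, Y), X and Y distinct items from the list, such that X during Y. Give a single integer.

4

Checking all 56 ordered pairs for relation 'during'; matching pairs in alphabetical order:
(task4, task1): task4 during task1 ✓
(task7, task1): task7 during task1 ✓
(task8, task1): task8 during task1 ✓
(task8, task5): task8 during task5 ✓
Count: 4.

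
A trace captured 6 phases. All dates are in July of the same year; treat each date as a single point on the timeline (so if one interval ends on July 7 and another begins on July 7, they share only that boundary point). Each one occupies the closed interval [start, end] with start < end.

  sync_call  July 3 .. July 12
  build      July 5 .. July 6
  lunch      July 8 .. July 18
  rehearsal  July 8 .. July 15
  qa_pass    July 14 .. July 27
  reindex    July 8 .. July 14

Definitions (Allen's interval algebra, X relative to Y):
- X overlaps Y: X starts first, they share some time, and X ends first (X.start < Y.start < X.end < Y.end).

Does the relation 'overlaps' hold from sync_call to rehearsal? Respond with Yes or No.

sync_call = [July 3, July 12], rehearsal = [July 8, July 15].
Actual relation of sync_call to rehearsal: overlaps.
Asked whether 'overlaps' holds → Yes.

Yes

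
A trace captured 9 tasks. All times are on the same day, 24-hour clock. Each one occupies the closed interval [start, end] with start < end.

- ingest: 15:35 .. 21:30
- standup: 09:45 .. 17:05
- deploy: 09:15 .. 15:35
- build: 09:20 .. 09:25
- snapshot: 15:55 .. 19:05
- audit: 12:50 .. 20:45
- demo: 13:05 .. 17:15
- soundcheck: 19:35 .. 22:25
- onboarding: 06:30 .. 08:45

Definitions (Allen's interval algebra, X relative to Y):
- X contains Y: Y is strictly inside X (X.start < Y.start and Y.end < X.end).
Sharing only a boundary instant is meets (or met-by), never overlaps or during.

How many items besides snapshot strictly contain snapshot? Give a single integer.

Target snapshot = [15:55, 19:05].
audit [12:50, 20:45] → contains → counts.
build [09:20, 09:25] → before → no.
demo [13:05, 17:15] → overlaps → no.
deploy [09:15, 15:35] → before → no.
ingest [15:35, 21:30] → contains → counts.
onboarding [06:30, 08:45] → before → no.
soundcheck [19:35, 22:25] → after → no.
standup [09:45, 17:05] → overlaps → no.
Total: 2.

2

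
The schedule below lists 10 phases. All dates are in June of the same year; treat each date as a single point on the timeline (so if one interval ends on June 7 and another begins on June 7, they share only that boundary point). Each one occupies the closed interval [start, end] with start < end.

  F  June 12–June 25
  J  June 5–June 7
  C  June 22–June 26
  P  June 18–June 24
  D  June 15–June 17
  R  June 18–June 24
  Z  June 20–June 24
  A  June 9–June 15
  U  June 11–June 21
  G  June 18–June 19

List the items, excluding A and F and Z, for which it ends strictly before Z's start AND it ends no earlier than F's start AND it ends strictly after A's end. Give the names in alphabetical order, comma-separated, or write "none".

D, G

Conditions: its end is strictly before Z's start (X.end < June 20) AND its end is no earlier than F's start (X.end >= June 12) AND its end is strictly after A's end (X.end > June 15).
C: end June 26 < June 20? ✗; end June 26 >= June 12? ✓; end June 26 > June 15? ✓ → no.
D: end June 17 < June 20? ✓; end June 17 >= June 12? ✓; end June 17 > June 15? ✓ → yes.
G: end June 19 < June 20? ✓; end June 19 >= June 12? ✓; end June 19 > June 15? ✓ → yes.
J: end June 7 < June 20? ✓; end June 7 >= June 12? ✗; end June 7 > June 15? ✗ → no.
P: end June 24 < June 20? ✗; end June 24 >= June 12? ✓; end June 24 > June 15? ✓ → no.
R: end June 24 < June 20? ✗; end June 24 >= June 12? ✓; end June 24 > June 15? ✓ → no.
U: end June 21 < June 20? ✗; end June 21 >= June 12? ✓; end June 21 > June 15? ✓ → no.
Result: D, G.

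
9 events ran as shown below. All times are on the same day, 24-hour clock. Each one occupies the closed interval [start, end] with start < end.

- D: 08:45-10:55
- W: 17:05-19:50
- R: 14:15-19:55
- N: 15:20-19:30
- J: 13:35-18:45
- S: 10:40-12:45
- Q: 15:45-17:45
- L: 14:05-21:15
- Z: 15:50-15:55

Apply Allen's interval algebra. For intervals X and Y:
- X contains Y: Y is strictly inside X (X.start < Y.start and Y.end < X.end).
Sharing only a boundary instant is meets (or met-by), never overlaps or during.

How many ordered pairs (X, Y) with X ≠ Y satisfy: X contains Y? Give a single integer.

Checking all 72 ordered pairs for relation 'contains'; matching pairs in alphabetical order:
(J, Q): J contains Q ✓
(J, Z): J contains Z ✓
(L, N): L contains N ✓
(L, Q): L contains Q ✓
(L, R): L contains R ✓
(L, W): L contains W ✓
(L, Z): L contains Z ✓
(N, Q): N contains Q ✓
(N, Z): N contains Z ✓
(Q, Z): Q contains Z ✓
(R, N): R contains N ✓
(R, Q): R contains Q ✓
(R, W): R contains W ✓
(R, Z): R contains Z ✓
Count: 14.

14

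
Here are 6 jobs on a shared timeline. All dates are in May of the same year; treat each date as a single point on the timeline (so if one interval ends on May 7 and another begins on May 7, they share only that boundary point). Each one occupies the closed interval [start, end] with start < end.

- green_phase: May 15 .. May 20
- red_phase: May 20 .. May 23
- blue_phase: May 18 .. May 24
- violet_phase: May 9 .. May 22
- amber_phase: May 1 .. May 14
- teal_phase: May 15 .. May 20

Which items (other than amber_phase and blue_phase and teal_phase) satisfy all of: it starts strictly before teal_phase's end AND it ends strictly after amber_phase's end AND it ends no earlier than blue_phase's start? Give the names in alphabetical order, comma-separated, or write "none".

green_phase, violet_phase

Conditions: its start is strictly before teal_phase's end (X.start < May 20) AND its end is strictly after amber_phase's end (X.end > May 14) AND its end is no earlier than blue_phase's start (X.end >= May 18).
green_phase: start May 15 < May 20? ✓; end May 20 > May 14? ✓; end May 20 >= May 18? ✓ → yes.
red_phase: start May 20 < May 20? ✗; end May 23 > May 14? ✓; end May 23 >= May 18? ✓ → no.
violet_phase: start May 9 < May 20? ✓; end May 22 > May 14? ✓; end May 22 >= May 18? ✓ → yes.
Result: green_phase, violet_phase.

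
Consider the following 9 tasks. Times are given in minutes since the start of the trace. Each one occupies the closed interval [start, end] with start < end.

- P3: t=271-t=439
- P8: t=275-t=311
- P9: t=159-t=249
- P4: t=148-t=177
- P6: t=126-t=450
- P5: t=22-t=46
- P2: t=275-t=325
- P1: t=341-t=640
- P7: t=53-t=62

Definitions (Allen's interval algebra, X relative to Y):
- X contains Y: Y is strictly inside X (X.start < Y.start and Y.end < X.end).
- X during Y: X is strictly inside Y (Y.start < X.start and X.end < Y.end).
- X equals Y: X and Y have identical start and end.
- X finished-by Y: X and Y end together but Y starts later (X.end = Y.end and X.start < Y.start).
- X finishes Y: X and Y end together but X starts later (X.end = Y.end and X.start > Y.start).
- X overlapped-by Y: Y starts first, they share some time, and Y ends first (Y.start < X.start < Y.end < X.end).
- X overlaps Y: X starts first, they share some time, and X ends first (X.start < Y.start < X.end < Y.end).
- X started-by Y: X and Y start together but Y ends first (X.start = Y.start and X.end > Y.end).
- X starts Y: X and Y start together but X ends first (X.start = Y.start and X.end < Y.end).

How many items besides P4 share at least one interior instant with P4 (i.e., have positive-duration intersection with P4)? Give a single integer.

Target P4 = [t=148, t=177].
P1 [t=341, t=640] → after → no.
P2 [t=275, t=325] → after → no.
P3 [t=271, t=439] → after → no.
P5 [t=22, t=46] → before → no.
P6 [t=126, t=450] → contains → counts.
P7 [t=53, t=62] → before → no.
P8 [t=275, t=311] → after → no.
P9 [t=159, t=249] → overlapped-by → counts.
Total: 2.

2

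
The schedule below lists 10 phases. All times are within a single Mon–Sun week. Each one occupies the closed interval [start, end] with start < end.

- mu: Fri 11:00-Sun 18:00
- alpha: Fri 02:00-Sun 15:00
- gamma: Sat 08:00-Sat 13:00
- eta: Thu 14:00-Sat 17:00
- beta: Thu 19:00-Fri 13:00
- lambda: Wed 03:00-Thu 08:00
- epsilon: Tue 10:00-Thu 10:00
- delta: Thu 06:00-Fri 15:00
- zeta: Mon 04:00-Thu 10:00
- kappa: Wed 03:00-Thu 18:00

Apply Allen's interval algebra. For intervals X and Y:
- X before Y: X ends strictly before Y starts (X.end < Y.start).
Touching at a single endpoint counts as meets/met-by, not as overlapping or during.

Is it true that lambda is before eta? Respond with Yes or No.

lambda = [Wed 03:00, Thu 08:00], eta = [Thu 14:00, Sat 17:00].
Actual relation of lambda to eta: before.
Asked whether 'before' holds → Yes.

Yes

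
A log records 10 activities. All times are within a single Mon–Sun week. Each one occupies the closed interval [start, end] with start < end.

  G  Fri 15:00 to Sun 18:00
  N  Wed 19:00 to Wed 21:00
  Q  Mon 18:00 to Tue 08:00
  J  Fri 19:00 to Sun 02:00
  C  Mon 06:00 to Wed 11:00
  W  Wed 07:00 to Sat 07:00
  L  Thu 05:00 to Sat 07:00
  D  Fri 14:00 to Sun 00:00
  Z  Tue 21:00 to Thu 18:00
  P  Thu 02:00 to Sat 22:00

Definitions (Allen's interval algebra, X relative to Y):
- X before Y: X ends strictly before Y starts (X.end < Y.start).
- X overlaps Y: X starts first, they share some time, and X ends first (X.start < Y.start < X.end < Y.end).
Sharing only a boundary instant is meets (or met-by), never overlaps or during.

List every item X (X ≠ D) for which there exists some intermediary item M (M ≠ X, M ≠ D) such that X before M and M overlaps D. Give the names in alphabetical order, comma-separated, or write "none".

Target D = [Fri 14:00, Sun 00:00].
Intermediaries M with M overlaps D: L, P, W.
Via L — items with X before L: C, N, Q.
Via P — items with X before P: C, N, Q.
Via W — items with X before W: Q.
Union: C, N, Q.

C, N, Q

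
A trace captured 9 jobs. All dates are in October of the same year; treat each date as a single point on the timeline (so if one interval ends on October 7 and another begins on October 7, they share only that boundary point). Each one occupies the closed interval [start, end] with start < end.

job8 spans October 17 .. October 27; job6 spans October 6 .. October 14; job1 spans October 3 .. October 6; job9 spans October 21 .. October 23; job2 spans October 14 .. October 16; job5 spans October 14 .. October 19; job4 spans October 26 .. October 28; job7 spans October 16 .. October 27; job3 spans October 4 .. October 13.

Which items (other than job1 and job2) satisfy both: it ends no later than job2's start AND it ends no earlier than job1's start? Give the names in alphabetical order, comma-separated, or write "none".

Conditions: its end is no later than job2's start (X.end <= October 14) AND its end is no earlier than job1's start (X.end >= October 3).
job3: end October 13 <= October 14? ✓; end October 13 >= October 3? ✓ → yes.
job4: end October 28 <= October 14? ✗; end October 28 >= October 3? ✓ → no.
job5: end October 19 <= October 14? ✗; end October 19 >= October 3? ✓ → no.
job6: end October 14 <= October 14? ✓; end October 14 >= October 3? ✓ → yes.
job7: end October 27 <= October 14? ✗; end October 27 >= October 3? ✓ → no.
job8: end October 27 <= October 14? ✗; end October 27 >= October 3? ✓ → no.
job9: end October 23 <= October 14? ✗; end October 23 >= October 3? ✓ → no.
Result: job3, job6.

job3, job6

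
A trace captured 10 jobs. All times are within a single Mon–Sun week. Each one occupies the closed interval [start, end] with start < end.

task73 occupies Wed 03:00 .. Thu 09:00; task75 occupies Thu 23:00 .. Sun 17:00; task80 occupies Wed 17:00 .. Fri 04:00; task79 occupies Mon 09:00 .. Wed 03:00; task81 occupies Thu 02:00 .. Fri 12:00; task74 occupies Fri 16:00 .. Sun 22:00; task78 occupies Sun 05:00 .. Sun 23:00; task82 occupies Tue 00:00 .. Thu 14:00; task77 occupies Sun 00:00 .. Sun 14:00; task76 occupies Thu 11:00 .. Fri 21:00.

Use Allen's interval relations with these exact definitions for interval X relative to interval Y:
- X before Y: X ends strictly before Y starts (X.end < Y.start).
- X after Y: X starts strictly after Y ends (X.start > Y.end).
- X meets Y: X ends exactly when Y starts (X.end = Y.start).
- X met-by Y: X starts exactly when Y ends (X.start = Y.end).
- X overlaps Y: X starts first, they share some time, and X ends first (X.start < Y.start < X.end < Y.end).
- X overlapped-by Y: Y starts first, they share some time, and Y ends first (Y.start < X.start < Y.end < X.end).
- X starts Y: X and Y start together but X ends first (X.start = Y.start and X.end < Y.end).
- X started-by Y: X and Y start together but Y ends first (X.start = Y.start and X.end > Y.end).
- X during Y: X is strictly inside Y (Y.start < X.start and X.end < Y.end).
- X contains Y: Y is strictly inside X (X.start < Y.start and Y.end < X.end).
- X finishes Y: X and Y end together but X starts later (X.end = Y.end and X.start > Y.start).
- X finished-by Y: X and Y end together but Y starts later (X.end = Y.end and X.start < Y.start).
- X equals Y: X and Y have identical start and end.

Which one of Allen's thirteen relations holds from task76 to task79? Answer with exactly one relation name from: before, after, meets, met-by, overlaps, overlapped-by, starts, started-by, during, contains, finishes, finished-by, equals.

task76 = [Thu 11:00, Fri 21:00]; task79 = [Mon 09:00, Wed 03:00].
Compare endpoints: task76.start > task79.start, task76.start > task79.end, task76.end > task79.start, task76.end > task79.end.
That pattern is 'after'.

after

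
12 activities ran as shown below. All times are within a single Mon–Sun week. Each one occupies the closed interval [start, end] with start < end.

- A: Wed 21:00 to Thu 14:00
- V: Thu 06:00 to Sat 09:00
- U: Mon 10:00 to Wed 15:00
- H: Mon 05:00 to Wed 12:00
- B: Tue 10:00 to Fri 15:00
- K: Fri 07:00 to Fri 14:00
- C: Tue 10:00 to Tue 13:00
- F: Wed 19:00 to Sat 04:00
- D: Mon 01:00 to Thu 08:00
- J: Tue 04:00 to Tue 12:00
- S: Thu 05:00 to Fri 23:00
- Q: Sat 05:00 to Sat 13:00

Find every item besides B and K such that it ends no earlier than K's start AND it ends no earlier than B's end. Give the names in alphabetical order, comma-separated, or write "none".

Conditions: its end is no earlier than K's start (X.end >= Fri 07:00) AND its end is no earlier than B's end (X.end >= Fri 15:00).
A: end Thu 14:00 >= Fri 07:00? ✗; end Thu 14:00 >= Fri 15:00? ✗ → no.
C: end Tue 13:00 >= Fri 07:00? ✗; end Tue 13:00 >= Fri 15:00? ✗ → no.
D: end Thu 08:00 >= Fri 07:00? ✗; end Thu 08:00 >= Fri 15:00? ✗ → no.
F: end Sat 04:00 >= Fri 07:00? ✓; end Sat 04:00 >= Fri 15:00? ✓ → yes.
H: end Wed 12:00 >= Fri 07:00? ✗; end Wed 12:00 >= Fri 15:00? ✗ → no.
J: end Tue 12:00 >= Fri 07:00? ✗; end Tue 12:00 >= Fri 15:00? ✗ → no.
Q: end Sat 13:00 >= Fri 07:00? ✓; end Sat 13:00 >= Fri 15:00? ✓ → yes.
S: end Fri 23:00 >= Fri 07:00? ✓; end Fri 23:00 >= Fri 15:00? ✓ → yes.
U: end Wed 15:00 >= Fri 07:00? ✗; end Wed 15:00 >= Fri 15:00? ✗ → no.
V: end Sat 09:00 >= Fri 07:00? ✓; end Sat 09:00 >= Fri 15:00? ✓ → yes.
Result: F, Q, S, V.

F, Q, S, V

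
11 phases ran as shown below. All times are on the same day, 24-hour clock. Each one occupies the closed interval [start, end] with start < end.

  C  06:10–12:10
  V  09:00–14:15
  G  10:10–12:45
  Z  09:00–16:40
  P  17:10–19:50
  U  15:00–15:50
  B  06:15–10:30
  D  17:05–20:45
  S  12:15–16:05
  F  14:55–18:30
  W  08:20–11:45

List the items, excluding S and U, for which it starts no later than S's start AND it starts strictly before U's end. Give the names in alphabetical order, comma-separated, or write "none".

Conditions: its start is no later than S's start (X.start <= 12:15) AND its start is strictly before U's end (X.start < 15:50).
B: start 06:15 <= 12:15? ✓; start 06:15 < 15:50? ✓ → yes.
C: start 06:10 <= 12:15? ✓; start 06:10 < 15:50? ✓ → yes.
D: start 17:05 <= 12:15? ✗; start 17:05 < 15:50? ✗ → no.
F: start 14:55 <= 12:15? ✗; start 14:55 < 15:50? ✓ → no.
G: start 10:10 <= 12:15? ✓; start 10:10 < 15:50? ✓ → yes.
P: start 17:10 <= 12:15? ✗; start 17:10 < 15:50? ✗ → no.
V: start 09:00 <= 12:15? ✓; start 09:00 < 15:50? ✓ → yes.
W: start 08:20 <= 12:15? ✓; start 08:20 < 15:50? ✓ → yes.
Z: start 09:00 <= 12:15? ✓; start 09:00 < 15:50? ✓ → yes.
Result: B, C, G, V, W, Z.

B, C, G, V, W, Z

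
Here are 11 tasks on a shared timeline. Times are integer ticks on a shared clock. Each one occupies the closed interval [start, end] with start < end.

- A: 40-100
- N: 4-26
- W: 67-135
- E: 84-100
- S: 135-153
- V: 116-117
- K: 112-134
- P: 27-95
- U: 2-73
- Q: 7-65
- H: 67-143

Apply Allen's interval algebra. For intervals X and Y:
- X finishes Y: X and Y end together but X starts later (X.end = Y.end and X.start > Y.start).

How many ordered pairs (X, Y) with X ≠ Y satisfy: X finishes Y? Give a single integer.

Checking all 110 ordered pairs for relation 'finishes'; matching pairs in alphabetical order:
(E, A): E finishes A ✓
Count: 1.

1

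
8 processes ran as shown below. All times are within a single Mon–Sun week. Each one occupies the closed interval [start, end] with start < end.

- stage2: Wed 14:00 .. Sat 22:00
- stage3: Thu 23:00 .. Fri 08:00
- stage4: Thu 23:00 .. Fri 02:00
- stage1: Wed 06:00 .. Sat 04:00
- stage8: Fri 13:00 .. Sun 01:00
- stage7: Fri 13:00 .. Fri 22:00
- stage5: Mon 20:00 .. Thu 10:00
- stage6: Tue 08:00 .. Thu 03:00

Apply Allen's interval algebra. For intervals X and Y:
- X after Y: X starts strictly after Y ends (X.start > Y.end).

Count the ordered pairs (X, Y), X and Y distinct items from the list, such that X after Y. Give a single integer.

12

Checking all 56 ordered pairs for relation 'after'; matching pairs in alphabetical order:
(stage3, stage5): stage3 after stage5 ✓
(stage3, stage6): stage3 after stage6 ✓
(stage4, stage5): stage4 after stage5 ✓
(stage4, stage6): stage4 after stage6 ✓
(stage7, stage3): stage7 after stage3 ✓
(stage7, stage4): stage7 after stage4 ✓
(stage7, stage5): stage7 after stage5 ✓
(stage7, stage6): stage7 after stage6 ✓
(stage8, stage3): stage8 after stage3 ✓
(stage8, stage4): stage8 after stage4 ✓
(stage8, stage5): stage8 after stage5 ✓
(stage8, stage6): stage8 after stage6 ✓
Count: 12.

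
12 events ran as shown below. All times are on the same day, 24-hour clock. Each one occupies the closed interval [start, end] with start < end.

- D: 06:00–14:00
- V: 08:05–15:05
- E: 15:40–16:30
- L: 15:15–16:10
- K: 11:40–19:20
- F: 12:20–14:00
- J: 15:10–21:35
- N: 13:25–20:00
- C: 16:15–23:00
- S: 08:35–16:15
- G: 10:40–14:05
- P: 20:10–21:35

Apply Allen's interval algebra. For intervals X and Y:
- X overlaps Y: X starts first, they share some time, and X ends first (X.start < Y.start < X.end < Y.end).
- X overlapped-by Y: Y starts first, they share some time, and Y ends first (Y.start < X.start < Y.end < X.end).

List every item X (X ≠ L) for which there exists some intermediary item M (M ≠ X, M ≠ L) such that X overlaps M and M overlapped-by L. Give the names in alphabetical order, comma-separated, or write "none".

Target L = [15:15, 16:10].
Intermediaries M with M overlapped-by L: E.
Via E — items with X overlaps E: S.
Union: S.

S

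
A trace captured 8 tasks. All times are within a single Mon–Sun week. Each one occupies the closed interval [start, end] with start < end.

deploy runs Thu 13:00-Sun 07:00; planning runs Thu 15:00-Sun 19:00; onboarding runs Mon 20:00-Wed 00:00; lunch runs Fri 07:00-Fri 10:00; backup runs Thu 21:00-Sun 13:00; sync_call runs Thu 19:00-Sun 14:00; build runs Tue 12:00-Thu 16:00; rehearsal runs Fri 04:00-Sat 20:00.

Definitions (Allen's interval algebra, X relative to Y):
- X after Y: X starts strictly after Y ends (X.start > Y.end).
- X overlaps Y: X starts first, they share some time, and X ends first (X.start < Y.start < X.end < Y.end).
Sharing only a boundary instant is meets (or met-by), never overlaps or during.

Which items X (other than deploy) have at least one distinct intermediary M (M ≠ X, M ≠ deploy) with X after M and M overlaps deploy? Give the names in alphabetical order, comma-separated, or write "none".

Target deploy = [Thu 13:00, Sun 07:00].
Intermediaries M with M overlaps deploy: build.
Via build — items with X after build: backup, lunch, rehearsal, sync_call.
Union: backup, lunch, rehearsal, sync_call.

backup, lunch, rehearsal, sync_call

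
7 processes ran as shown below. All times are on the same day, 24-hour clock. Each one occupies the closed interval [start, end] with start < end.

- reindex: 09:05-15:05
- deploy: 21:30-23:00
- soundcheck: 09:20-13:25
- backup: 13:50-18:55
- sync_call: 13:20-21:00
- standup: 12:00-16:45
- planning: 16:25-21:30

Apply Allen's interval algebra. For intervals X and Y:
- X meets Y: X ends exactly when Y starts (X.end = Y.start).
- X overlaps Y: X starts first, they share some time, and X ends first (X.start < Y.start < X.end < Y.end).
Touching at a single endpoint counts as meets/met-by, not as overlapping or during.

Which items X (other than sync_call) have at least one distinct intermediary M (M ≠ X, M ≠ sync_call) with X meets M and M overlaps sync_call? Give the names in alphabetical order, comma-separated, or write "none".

none

Target sync_call = [13:20, 21:00].
Intermediaries M with M overlaps sync_call: reindex, soundcheck, standup.
Via reindex — items with X meets reindex: none.
Via soundcheck — items with X meets soundcheck: none.
Via standup — items with X meets standup: none.
Union: none.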